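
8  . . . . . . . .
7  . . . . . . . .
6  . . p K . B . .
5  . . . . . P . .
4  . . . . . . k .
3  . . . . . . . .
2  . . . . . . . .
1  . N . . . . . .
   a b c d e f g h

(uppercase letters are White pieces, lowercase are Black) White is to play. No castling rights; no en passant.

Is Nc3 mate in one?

no

After Nc3: black king on g4; in check: no.
Black is not in check, so this cannot be checkmate.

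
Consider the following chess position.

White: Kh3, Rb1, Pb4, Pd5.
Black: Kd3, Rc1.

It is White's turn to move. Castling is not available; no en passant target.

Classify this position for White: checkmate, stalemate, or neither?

White to move; white king on h3.
In check: no.
Legal moves for White: Kh4, Kg4, Kg3, Kh2, Kg2, Rb3+, Rb2, Rxc1, Ra1, d6, b5.
White has 11 legal moves and is not in check → neither.

neither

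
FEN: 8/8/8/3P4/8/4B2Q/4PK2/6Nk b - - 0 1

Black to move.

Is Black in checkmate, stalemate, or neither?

Black to move; black king on h1.
In check: yes, from the white queen on h3.
King squares — g1: attacked by Kf2; g2: attacked by Kf2; h2: attacked by Qh3.
Legal moves for Black: none.
In check with no legal moves → checkmate.

checkmate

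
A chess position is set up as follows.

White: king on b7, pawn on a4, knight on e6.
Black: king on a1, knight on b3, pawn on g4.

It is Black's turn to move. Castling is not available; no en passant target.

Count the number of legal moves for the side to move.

Black to move; king on a1.
In check: no.
Legal moves: Nc5+, Na5+, Nd4, Nd2, Nc1, Kb2, Ka2, Kb1, g3.
Count: 9.

9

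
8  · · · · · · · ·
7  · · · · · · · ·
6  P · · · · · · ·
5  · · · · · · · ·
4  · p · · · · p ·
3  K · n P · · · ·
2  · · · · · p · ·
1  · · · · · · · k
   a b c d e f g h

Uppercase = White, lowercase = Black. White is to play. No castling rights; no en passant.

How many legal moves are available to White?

3

White to move; king on a3.
In check: yes, from the black pawn on b4.
Legal moves: Kxb4, Kb3, Kb2.
Count: 3.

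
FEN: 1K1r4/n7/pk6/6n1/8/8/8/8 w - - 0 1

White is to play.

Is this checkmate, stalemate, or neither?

White to move; white king on b8.
In check: yes, from the black rook on d8.
King squares — a7: attacked by Kb6; b7: attacked by Kb6; c7: attacked by Kb6; a8: attacked by Rd8; c8: attacked by Na7.
Legal moves for White: none.
In check with no legal moves → checkmate.

checkmate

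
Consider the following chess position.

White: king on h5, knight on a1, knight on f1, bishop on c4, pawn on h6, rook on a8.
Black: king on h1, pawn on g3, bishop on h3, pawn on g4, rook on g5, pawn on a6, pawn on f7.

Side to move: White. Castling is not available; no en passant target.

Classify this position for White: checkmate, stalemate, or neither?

White to move; white king on h5.
In check: yes, from the black rook on g5.
Legal moves for White: Kxg5, Kh4.
White is in check but has 2 legal moves → neither.

neither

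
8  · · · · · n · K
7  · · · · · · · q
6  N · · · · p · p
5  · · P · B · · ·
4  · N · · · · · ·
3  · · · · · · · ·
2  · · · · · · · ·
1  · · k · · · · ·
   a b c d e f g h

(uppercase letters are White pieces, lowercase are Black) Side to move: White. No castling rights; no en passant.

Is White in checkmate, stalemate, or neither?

checkmate

White to move; white king on h8.
In check: yes, from the black queen on h7.
King squares — g7: attacked by Qh7; h7: attacked by Nf8; g8: attacked by Qh7.
Legal moves for White: none.
In check with no legal moves → checkmate.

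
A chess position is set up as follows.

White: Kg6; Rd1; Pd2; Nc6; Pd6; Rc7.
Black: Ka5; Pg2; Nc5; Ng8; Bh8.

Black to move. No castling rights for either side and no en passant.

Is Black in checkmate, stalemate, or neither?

Black to move; black king on a5.
In check: yes, from the white knight on c6.
Legal moves for Black: Kb6, Ka6, Kb5, Ka4.
Black is in check but has 4 legal moves → neither.

neither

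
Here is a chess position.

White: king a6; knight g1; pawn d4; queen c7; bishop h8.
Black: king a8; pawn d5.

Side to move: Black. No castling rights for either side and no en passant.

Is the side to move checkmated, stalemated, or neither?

stalemate

Black to move; black king on a8.
In check: no.
King squares — a7: attacked by Ka6; b7: attacked by Ka6; b8: attacked by Qc7.
Legal moves for Black: none.
Not in check and no legal moves → stalemate.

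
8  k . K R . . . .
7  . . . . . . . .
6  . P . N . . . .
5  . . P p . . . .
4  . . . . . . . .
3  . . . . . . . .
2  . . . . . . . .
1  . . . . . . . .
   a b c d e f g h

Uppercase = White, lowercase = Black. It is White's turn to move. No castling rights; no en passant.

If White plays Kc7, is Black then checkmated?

After Kc7: black king on a8; in check: yes, from the white rook on d8.
King squares — a7: attacked by Pb6; b7: attacked by Nd6; b8: attacked by Kc7.
Black has no legal moves → checkmate.

yes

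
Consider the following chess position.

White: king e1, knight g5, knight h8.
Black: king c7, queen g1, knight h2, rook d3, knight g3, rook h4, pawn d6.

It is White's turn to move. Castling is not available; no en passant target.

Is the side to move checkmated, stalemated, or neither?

White to move; white king on e1.
In check: yes, from the black queen on g1.
King squares — d1: attacked by Qg1; f1: attacked by Qg1; d2: attacked by Rd3; e2: attacked by Ng3; f2: attacked by Qg1.
Legal moves for White: none.
In check with no legal moves → checkmate.

checkmate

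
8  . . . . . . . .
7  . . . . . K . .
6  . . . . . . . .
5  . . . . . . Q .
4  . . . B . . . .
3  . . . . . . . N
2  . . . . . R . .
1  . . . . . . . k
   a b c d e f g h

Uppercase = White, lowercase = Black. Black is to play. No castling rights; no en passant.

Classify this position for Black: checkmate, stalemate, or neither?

stalemate

Black to move; black king on h1.
In check: no.
King squares — g1: attacked by Nh3; g2: attacked by Rf2; h2: attacked by Rf2.
Legal moves for Black: none.
Not in check and no legal moves → stalemate.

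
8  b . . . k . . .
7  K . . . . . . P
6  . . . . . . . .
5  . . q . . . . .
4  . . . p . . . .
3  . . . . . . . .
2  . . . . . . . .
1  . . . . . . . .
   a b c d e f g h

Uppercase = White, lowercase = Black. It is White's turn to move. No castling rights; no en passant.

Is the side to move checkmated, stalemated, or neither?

neither

White to move; white king on a7.
In check: yes, from the black queen on c5.
Legal moves for White: Kb8, Kxa8, Ka6.
White is in check but has 3 legal moves → neither.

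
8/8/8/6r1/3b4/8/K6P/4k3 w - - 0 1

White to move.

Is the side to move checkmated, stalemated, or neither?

neither

White to move; white king on a2.
In check: no.
Legal moves for White: Kb3, Ka3, Kb1, h3, h4.
White has 5 legal moves and is not in check → neither.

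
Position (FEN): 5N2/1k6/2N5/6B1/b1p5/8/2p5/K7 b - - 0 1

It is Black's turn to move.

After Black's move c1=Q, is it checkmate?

no

After c1=Q: white king on a1; in check: yes, from the black queen on c1.
White has 2 legal replies: Ka2, Bxc1.
In check but a legal move exists → not checkmate.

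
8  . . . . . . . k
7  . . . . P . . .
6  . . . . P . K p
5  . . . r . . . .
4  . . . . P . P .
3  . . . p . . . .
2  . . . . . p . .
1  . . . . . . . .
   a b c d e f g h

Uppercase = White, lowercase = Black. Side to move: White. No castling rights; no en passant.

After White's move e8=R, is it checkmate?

yes

After e8=R: black king on h8; in check: yes, from the white rook on e8.
King squares — g7: attacked by Kg6; h7: attacked by Kg6; g8: attacked by Re8.
Black has no legal moves → checkmate.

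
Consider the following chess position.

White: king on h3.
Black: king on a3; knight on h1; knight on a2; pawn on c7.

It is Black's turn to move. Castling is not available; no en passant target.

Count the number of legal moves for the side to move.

Black to move; king on a3.
In check: no.
Legal moves: Kb4, Ka4, Kb3, Kb2, Nb4, Nc3, Nc1, Ng3, Nf2+, c6, c5.
Count: 11.

11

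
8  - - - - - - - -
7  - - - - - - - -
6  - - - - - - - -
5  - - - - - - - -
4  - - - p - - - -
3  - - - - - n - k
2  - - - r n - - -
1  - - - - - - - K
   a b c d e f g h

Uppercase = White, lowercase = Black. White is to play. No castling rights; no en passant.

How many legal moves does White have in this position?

White to move; king on h1.
In check: no.
Legal moves: none.
Count: 0.

0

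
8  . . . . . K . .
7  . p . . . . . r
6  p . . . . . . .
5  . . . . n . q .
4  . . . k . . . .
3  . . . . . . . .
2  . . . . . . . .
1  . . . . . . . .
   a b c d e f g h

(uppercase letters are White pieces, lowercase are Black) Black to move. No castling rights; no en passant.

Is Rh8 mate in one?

After Rh8: white king on f8; in check: yes, from the black rook on h8.
King squares — e7: attacked by Qg5; f7: attacked by Ne5; g7: attacked by Qg5; e8: attacked by Rh8; g8: attacked by Qg5.
White has no legal moves → checkmate.

yes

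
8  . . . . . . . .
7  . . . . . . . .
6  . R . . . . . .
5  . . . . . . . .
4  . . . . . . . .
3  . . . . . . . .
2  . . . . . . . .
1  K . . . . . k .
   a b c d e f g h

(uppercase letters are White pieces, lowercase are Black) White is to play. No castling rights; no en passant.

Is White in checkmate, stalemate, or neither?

neither

White to move; white king on a1.
In check: no.
Legal moves for White: Rb8, Rb7, Rh6, Rg6+, Rf6, Re6, Rd6, Rc6, Ra6, Rb5, Rb4, Rb3, Rb2, Rb1+, Kb2, Ka2, Kb1.
White has 17 legal moves and is not in check → neither.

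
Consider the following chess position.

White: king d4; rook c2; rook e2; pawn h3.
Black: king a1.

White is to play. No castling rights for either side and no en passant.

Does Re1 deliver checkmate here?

yes

After Re1: black king on a1; in check: yes, from the white rook on e1.
King squares — b1: attacked by Re1; a2: attacked by Rc2; b2: attacked by Rc2.
Black has no legal moves → checkmate.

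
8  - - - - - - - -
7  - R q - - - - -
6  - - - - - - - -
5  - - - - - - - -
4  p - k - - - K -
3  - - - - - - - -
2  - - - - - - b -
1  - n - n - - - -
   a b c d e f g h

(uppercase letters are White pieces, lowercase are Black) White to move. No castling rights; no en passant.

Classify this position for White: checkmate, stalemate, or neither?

neither

White to move; white king on g4.
In check: no.
Legal moves for White: Rb8, Rxc7+, Ra7, Rb6, Rb5, Rb4+, Rb3, Rb2, Rxb1, Kh5, Kg5, Kf5, Kh4.
White has 13 legal moves and is not in check → neither.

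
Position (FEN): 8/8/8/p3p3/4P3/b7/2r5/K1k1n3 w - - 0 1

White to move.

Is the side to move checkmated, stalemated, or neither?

White to move; white king on a1.
In check: no.
King squares — b1: attacked by Kc1; a2: attacked by Rc2; b2: attacked by Kc1.
Legal moves for White: none.
Not in check and no legal moves → stalemate.

stalemate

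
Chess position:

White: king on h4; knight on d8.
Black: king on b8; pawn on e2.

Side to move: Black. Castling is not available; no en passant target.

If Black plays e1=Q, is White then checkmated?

After e1=Q: white king on h4; in check: yes, from the black queen on e1.
White has 4 legal replies: Kh5, Kg5, Kg4, Kh3.
In check but a legal move exists → not checkmate.

no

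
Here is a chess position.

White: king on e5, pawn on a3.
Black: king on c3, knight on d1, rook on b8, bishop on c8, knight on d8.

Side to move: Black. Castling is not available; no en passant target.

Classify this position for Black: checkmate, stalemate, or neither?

neither

Black to move; black king on c3.
In check: no.
Legal moves for Black include: Nf7+, Nb7, Ne6, Nc6+, Bd7, Bb7, Be6, Ba6, Bf5, Bg4, Bh3, Ra8, Rb7, Rb6, Rb5+, Rb4, Rb3, Rb2, ... (list truncated; more exist).
Black has legal moves and is not in check → neither.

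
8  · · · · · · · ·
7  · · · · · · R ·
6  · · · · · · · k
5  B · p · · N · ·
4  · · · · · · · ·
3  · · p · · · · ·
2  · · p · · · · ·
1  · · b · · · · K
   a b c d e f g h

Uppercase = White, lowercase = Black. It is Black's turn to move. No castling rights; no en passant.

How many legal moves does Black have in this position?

Black to move; king on h6.
In check: yes, from the white knight on f5.
Legal moves: Kh5.
Count: 1.

1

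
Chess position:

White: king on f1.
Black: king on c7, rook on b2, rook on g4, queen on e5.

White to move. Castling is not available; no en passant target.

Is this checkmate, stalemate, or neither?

stalemate

White to move; white king on f1.
In check: no.
King squares — e1: attacked by Qe5; g1: attacked by Rg4; e2: attacked by Rb2; f2: attacked by Rb2; g2: attacked by Rb2.
Legal moves for White: none.
Not in check and no legal moves → stalemate.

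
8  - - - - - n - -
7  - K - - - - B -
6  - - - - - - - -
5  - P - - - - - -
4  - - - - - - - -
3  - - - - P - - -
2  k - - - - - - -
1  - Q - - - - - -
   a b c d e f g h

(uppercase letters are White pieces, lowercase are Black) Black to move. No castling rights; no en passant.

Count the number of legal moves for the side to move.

Black to move; king on a2.
In check: yes, from the white queen on b1.
Legal moves: Ka3, Kxb1.
Count: 2.

2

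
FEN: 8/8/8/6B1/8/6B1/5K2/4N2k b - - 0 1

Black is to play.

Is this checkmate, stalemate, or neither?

Black to move; black king on h1.
In check: no.
King squares — g1: attacked by Kf2; g2: attacked by Ne1; h2: attacked by Bg3.
Legal moves for Black: none.
Not in check and no legal moves → stalemate.

stalemate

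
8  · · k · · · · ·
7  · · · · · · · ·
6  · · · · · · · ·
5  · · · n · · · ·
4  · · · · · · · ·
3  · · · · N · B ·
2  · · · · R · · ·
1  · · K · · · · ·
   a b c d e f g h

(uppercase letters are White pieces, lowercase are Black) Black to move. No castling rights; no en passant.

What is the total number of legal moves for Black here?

11

Black to move; king on c8.
In check: no.
Legal moves: Kd8, Kd7, Kb7, Ne7, Nc7, Nf6, Nb6, Nf4, Nb4, Nxe3, Nc3.
Count: 11.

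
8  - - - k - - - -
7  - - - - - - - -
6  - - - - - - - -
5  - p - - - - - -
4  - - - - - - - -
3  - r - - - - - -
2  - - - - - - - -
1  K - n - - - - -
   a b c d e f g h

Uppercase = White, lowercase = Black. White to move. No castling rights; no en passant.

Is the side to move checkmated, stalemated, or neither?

stalemate

White to move; white king on a1.
In check: no.
King squares — b1: attacked by Rb3; a2: attacked by Nc1; b2: attacked by Rb3.
Legal moves for White: none.
Not in check and no legal moves → stalemate.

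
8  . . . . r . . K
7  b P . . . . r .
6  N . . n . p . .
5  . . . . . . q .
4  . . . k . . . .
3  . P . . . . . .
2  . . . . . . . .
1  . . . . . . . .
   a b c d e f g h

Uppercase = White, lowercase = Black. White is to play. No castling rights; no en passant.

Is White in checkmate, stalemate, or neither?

White to move; white king on h8.
In check: yes, from the black rook on e8.
King squares — g7: attacked by Qg5; h7: attacked by Rg7; g8: attacked by Rg7.
Legal moves for White: none.
In check with no legal moves → checkmate.

checkmate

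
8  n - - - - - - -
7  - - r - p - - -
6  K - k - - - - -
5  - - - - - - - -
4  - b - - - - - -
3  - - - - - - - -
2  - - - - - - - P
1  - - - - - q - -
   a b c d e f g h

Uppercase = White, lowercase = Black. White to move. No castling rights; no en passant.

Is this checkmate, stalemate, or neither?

checkmate

White to move; white king on a6.
In check: yes, from the black queen on f1.
King squares — a5: attacked by Bb4; b5: attacked by Qf1; b6: attacked by Kc6; a7: attacked by Rc7; b7: attacked by Kc6.
Legal moves for White: none.
In check with no legal moves → checkmate.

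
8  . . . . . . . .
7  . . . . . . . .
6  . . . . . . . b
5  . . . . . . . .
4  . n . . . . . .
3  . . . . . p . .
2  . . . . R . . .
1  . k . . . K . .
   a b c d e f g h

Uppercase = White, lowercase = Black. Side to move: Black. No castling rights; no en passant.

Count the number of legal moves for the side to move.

Black to move; king on b1.
In check: no.
Legal moves: Bf8, Bg7, Bg5, Bf4, Be3, Bd2, Bc1, Nc6, Na6, Nd5, Nd3, Nc2, Na2, Kc1, Ka1, fxe2+, f2.
Count: 17.

17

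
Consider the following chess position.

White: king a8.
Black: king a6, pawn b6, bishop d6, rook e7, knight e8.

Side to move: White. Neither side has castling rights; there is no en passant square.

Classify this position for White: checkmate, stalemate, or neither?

stalemate

White to move; white king on a8.
In check: no.
King squares — a7: attacked by Ka6; b7: attacked by Ka6; b8: attacked by Bd6.
Legal moves for White: none.
Not in check and no legal moves → stalemate.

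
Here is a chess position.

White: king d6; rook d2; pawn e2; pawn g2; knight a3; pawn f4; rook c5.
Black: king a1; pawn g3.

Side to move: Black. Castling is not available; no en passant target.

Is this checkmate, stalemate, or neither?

stalemate

Black to move; black king on a1.
In check: no.
King squares — b1: attacked by Na3; a2: attacked by Rd2; b2: attacked by Rd2.
Legal moves for Black: none.
Not in check and no legal moves → stalemate.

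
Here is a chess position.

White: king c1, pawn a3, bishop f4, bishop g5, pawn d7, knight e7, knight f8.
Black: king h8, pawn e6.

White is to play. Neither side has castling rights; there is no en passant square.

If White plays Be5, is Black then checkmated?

yes

After Be5: black king on h8; in check: yes, from the white bishop on e5.
King squares — g7: attacked by Be5; h7: attacked by Nf8; g8: attacked by Ne7.
Black has no legal moves → checkmate.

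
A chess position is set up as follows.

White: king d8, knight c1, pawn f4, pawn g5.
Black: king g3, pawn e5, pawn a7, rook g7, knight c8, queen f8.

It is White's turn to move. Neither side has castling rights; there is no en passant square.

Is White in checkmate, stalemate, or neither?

White to move; white king on d8.
In check: yes, from the black queen on f8.
King squares — c7: attacked by Rg7; d7: attacked by Rg7; e7: attacked by Rg7; c8: attacked by Qf8; e8: attacked by Qf8.
Legal moves for White: none.
In check with no legal moves → checkmate.

checkmate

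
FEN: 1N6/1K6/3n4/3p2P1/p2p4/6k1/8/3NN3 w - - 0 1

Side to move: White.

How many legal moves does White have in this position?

White to move; king on b7.
In check: yes, from the black knight on d6.
Legal moves: Ka8, Kc7, Ka7, Kc6, Kb6, Ka6.
Count: 6.

6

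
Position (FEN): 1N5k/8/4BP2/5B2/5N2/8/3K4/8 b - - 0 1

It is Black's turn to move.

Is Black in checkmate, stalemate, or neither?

Black to move; black king on h8.
In check: no.
King squares — g7: attacked by Pf6; h7: attacked by Bf5; g8: attacked by Be6.
Legal moves for Black: none.
Not in check and no legal moves → stalemate.

stalemate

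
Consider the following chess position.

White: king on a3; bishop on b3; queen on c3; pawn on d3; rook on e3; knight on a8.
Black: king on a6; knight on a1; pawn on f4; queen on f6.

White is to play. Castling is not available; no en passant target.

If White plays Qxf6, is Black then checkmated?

no

After Qxf6: black king on a6; in check: yes, from the white queen on f6.
Black has 4 legal replies: Kb7, Ka7, Kb5, Ka5.
In check but a legal move exists → not checkmate.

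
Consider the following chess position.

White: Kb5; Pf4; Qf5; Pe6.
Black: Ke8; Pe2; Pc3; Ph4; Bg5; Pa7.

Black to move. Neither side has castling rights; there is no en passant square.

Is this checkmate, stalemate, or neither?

Black to move; black king on e8.
In check: no.
Legal moves for Black: Kd8, Ke7, Bd8, Be7, Bh6, Bf6, Bxf4, a6+, h3, c2, e1=Q, e1=R, e1=B, e1=N, a5.
Black has 15 legal moves and is not in check → neither.

neither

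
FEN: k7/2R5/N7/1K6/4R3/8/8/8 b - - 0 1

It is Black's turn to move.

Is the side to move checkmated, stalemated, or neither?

stalemate

Black to move; black king on a8.
In check: no.
King squares — a7: attacked by Rc7; b7: attacked by Rc7; b8: attacked by Na6.
Legal moves for Black: none.
Not in check and no legal moves → stalemate.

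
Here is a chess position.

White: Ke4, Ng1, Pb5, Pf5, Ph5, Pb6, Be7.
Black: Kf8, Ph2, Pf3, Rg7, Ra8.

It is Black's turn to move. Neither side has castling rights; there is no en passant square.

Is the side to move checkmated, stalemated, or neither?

neither

Black to move; black king on f8.
In check: yes, from the white bishop on e7.
King squares — e7: available; f7: available; g7: own rook; e8: available; g8: available.
Legal moves for Black: Kg8, Ke8, Kf7, Kxe7, Rxe7+.
Black is in check but has 5 legal moves → neither.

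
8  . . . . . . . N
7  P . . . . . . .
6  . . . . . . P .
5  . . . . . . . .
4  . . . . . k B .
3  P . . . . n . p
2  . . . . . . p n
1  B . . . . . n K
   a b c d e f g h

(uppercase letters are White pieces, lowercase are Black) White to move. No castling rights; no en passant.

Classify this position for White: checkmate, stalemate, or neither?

checkmate

White to move; white king on h1.
In check: yes, from the black pawn on g2.
King squares — g1: attacked by Nf3; g2: attacked by Ph3; h2: attacked by Nf3.
Legal moves for White: none.
In check with no legal moves → checkmate.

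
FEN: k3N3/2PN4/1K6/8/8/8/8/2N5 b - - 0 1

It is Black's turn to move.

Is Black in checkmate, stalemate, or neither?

stalemate

Black to move; black king on a8.
In check: no.
King squares — a7: attacked by Kb6; b7: attacked by Kb6; b8: attacked by Pc7.
Legal moves for Black: none.
Not in check and no legal moves → stalemate.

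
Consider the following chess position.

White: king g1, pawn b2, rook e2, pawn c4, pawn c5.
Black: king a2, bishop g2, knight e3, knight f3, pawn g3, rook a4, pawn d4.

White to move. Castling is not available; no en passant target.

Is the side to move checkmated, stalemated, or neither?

White to move; white king on g1.
In check: yes, from the black knight on f3.
King squares — f1: attacked by Bg2; h1: attacked by Bg2; f2: attacked by Pg3; g2: attacked by Ne3; h2: attacked by Nf3.
Legal moves for White: none.
In check with no legal moves → checkmate.

checkmate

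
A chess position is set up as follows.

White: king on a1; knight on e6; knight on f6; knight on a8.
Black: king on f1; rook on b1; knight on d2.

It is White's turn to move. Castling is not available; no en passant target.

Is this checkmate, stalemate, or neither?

White to move; white king on a1.
In check: yes, from the black rook on b1.
King squares — b1: attacked by Nd2; a2: available; b2: attacked by Rb1.
Legal moves for White: Ka2.
White is in check but has 1 legal move → neither.

neither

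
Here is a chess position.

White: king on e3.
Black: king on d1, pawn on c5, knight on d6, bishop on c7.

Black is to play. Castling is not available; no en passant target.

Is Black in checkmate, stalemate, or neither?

neither

Black to move; black king on d1.
In check: no.
Legal moves for Black: Bd8, Bb8, Bb6, Ba5, Ne8, Nc8, Nf7, Nb7, Nf5+, Nb5, Ne4, Nc4+, Kc2, Ke1, Kc1, c4.
Black has 16 legal moves and is not in check → neither.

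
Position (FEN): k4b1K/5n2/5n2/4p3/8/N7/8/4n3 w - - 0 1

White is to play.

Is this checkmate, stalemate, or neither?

checkmate

White to move; white king on h8.
In check: yes, from the black knight on f7.
King squares — g7: attacked by Bf8; h7: attacked by Nf6; g8: attacked by Nf6.
Legal moves for White: none.
In check with no legal moves → checkmate.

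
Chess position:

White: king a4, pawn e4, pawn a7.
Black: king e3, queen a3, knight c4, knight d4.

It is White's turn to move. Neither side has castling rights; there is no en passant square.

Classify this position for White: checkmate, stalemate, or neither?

checkmate

White to move; white king on a4.
In check: yes, from the black queen on a3.
King squares — a3: attacked by Nc4; b3: attacked by Qa3; b4: attacked by Qa3; a5: attacked by Qa3; b5: attacked by Nd4.
Legal moves for White: none.
In check with no legal moves → checkmate.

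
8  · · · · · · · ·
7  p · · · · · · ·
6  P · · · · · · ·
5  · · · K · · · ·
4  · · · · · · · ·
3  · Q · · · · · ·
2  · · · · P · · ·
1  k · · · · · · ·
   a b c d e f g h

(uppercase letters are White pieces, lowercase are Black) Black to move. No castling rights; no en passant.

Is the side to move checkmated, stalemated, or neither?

Black to move; black king on a1.
In check: no.
King squares — b1: attacked by Qb3; a2: attacked by Qb3; b2: attacked by Qb3.
Legal moves for Black: none.
Not in check and no legal moves → stalemate.

stalemate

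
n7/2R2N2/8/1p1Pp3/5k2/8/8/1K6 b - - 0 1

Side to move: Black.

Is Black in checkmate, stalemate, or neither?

Black to move; black king on f4.
In check: no.
Legal moves for Black: Nxc7, Nb6, Kf5, Kg4, Ke4, Kg3, Kf3, Ke3, e4, b4.
Black has 10 legal moves and is not in check → neither.

neither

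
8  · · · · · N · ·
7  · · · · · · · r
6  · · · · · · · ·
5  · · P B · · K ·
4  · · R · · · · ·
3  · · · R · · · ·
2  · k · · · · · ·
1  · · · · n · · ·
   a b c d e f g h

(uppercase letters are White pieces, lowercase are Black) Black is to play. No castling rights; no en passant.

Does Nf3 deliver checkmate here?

After Nf3: white king on g5; in check: yes, from the black knight on f3.
White has 7 legal replies: Kg6, Kf6, Kf5, Kg4, Kf4, Bxf3, Rxf3.
In check but a legal move exists → not checkmate.

no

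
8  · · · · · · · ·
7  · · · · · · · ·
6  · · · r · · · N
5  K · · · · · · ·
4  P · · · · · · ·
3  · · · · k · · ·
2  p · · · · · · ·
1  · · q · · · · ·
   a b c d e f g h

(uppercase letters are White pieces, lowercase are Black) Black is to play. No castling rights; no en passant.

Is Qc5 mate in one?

yes

After Qc5: white king on a5; in check: yes, from the black queen on c5.
King squares — a4: own pawn; b4: attacked by Qc5; b5: attacked by Qc5; a6: attacked by Rd6; b6: attacked by Qc5.
White has no legal moves → checkmate.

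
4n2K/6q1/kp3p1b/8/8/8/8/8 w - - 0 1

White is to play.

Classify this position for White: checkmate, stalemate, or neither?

White to move; white king on h8.
In check: yes, from the black queen on g7.
King squares — g7: attacked by Bh6; h7: attacked by Qg7; g8: attacked by Qg7.
Legal moves for White: none.
In check with no legal moves → checkmate.

checkmate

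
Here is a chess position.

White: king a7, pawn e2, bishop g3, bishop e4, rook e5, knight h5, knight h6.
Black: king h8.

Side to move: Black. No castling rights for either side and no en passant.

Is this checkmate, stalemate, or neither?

stalemate

Black to move; black king on h8.
In check: no.
King squares — g7: attacked by Nh5; h7: attacked by Be4; g8: attacked by Nh6.
Legal moves for Black: none.
Not in check and no legal moves → stalemate.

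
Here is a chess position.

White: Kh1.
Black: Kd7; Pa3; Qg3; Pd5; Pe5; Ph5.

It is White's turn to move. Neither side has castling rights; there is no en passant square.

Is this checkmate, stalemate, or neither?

stalemate

White to move; white king on h1.
In check: no.
King squares — g1: attacked by Qg3; g2: attacked by Qg3; h2: attacked by Qg3.
Legal moves for White: none.
Not in check and no legal moves → stalemate.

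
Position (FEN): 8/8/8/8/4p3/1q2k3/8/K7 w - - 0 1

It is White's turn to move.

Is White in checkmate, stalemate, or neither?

White to move; white king on a1.
In check: no.
King squares — b1: attacked by Qb3; a2: attacked by Qb3; b2: attacked by Qb3.
Legal moves for White: none.
Not in check and no legal moves → stalemate.

stalemate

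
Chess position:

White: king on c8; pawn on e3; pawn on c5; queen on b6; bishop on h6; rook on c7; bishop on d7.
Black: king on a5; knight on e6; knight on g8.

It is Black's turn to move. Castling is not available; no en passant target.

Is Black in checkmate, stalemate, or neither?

checkmate

Black to move; black king on a5.
In check: yes, from the white queen on b6.
King squares — a4: attacked by Bd7; b4: attacked by Qb6; b5: attacked by Qb6; a6: attacked by Qb6; b6: attacked by Pc5.
Legal moves for Black: none.
In check with no legal moves → checkmate.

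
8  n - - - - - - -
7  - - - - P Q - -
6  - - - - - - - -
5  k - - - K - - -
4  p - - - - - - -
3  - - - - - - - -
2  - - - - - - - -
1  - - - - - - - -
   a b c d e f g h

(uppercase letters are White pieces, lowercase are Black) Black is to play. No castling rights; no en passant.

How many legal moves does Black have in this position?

7

Black to move; king on a5.
In check: no.
Legal moves: Nc7, Nb6, Kb6, Ka6, Kb5, Kb4, a3.
Count: 7.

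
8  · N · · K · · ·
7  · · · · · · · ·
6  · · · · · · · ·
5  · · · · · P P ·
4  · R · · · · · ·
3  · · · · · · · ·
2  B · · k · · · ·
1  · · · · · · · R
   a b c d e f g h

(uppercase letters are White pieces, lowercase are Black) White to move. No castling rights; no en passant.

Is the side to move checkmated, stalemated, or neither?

neither

White to move; white king on e8.
In check: no.
Legal moves for White include: Kf8, Kd8, Kf7, Ke7, Kd7, Nd7, Nc6, Na6, Rb7, Rb6, Rb5, Rbh4, Rg4, Rf4, Re4, Rd4+, Rc4, Ra4, ... (list truncated; more exist).
White has legal moves and is not in check → neither.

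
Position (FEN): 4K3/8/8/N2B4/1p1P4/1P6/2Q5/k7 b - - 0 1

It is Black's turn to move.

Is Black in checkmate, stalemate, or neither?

stalemate

Black to move; black king on a1.
In check: no.
King squares — b1: attacked by Qc2; a2: attacked by Qc2; b2: attacked by Qc2.
Legal moves for Black: none.
Not in check and no legal moves → stalemate.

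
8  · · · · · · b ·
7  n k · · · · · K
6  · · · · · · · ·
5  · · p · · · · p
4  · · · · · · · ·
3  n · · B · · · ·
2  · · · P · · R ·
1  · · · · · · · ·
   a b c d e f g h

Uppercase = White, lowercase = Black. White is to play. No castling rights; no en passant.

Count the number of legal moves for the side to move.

6

White to move; king on h7.
In check: yes, from the black bishop on g8.
Legal moves: Kh8, Kxg8, Kg7, Kh6, Kg6, Rxg8.
Count: 6.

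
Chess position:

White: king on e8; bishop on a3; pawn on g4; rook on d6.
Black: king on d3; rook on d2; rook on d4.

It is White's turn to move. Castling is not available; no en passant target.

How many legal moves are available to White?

21

White to move; king on e8.
In check: no.
Legal moves: Kf8, Kd8, Kf7, Ke7, Kd7, Rd8, Rd7, Rh6, Rg6, Rf6, Re6, Rc6, Rb6, Ra6, Rd5, Rxd4+, Bc5, Bb4, Bb2, Bc1, g5.
Count: 21.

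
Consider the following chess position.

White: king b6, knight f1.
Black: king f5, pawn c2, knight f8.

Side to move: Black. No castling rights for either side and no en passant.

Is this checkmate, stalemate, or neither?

neither

Black to move; black king on f5.
In check: no.
Legal moves for Black: Nh7, Nd7+, Ng6, Ne6, Kg6, Kf6, Ke6, Kg5, Ke5, Kg4, Kf4, Ke4, c1=Q, c1=R, c1=B, c1=N.
Black has 16 legal moves and is not in check → neither.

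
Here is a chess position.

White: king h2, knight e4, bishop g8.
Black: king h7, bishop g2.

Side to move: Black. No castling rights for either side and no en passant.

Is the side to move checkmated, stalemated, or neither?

Black to move; black king on h7.
In check: yes, from the white bishop on g8.
King squares — g6: available; h6: available; g7: available; g8: available; h8: available.
Legal moves for Black: Kh8, Kxg8, Kg7, Kh6, Kg6.
Black is in check but has 5 legal moves → neither.

neither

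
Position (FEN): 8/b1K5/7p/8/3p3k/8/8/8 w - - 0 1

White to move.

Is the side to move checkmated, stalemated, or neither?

neither

White to move; white king on c7.
In check: no.
Legal moves for White: Kd8, Kc8, Kd7, Kb7, Kd6, Kc6.
White has 6 legal moves and is not in check → neither.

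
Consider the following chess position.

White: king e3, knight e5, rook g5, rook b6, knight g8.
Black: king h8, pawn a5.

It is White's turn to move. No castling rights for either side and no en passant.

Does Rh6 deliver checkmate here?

After Rh6: black king on h8; in check: yes, from the white rook on h6.
King squares — g7: attacked by Rg5; h7: attacked by Rh6; g8: attacked by Rg5.
Black has no legal moves → checkmate.

yes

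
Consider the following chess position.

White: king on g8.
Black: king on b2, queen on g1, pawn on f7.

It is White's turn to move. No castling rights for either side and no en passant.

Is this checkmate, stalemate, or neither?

neither

White to move; white king on g8.
In check: yes, from the black queen on g1.
Legal moves for White: Kh8, Kf8, Kh7, Kxf7.
White is in check but has 4 legal moves → neither.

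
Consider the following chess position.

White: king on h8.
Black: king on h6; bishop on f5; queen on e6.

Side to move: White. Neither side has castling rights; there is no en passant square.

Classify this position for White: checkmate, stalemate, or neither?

stalemate

White to move; white king on h8.
In check: no.
King squares — g7: attacked by Kh6; h7: attacked by Bf5; g8: attacked by Qe6.
Legal moves for White: none.
Not in check and no legal moves → stalemate.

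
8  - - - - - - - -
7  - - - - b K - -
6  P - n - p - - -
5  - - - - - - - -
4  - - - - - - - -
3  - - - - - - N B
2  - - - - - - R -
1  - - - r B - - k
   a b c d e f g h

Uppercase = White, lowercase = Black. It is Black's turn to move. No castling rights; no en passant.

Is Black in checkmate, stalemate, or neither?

checkmate

Black to move; black king on h1.
In check: yes, from the white knight on g3.
King squares — g1: attacked by Rg2; g2: attacked by Bh3; h2: attacked by Rg2.
Legal moves for Black: none.
In check with no legal moves → checkmate.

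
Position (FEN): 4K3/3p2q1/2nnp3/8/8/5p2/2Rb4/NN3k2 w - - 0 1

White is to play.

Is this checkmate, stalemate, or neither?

checkmate

White to move; white king on e8.
In check: yes, from the black knight on d6.
King squares — d7: attacked by Qg7; e7: attacked by Nc6; f7: attacked by Nd6; d8: attacked by Nc6; f8: attacked by Qg7.
Legal moves for White: none.
In check with no legal moves → checkmate.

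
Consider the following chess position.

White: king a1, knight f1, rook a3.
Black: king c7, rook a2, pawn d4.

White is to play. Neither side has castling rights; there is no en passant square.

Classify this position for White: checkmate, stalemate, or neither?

neither

White to move; white king on a1.
In check: yes, from the black rook on a2.
King squares — b1: available; a2: available; b2: attacked by Ra2.
Legal moves for White: Kxa2, Kb1, Rxa2.
White is in check but has 3 legal moves → neither.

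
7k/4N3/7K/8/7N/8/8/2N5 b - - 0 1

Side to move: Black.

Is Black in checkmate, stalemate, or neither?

Black to move; black king on h8.
In check: no.
King squares — g7: attacked by Kh6; h7: attacked by Kh6; g8: attacked by Ne7.
Legal moves for Black: none.
Not in check and no legal moves → stalemate.

stalemate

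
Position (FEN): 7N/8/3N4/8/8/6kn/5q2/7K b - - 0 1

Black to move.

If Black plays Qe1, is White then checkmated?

yes

After Qe1: white king on h1; in check: yes, from the black queen on e1.
King squares — g1: attacked by Qe1; g2: attacked by Kg3; h2: attacked by Kg3.
White has no legal moves → checkmate.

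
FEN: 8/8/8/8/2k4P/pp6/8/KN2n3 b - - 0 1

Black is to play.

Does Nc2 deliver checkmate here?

yes

After Nc2: white king on a1; in check: yes, from the black knight on c2.
King squares — b1: own knight; a2: attacked by Pb3; b2: attacked by Pa3.
White has no legal moves → checkmate.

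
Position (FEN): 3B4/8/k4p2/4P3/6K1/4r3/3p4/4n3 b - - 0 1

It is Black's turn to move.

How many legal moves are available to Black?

Black to move; king on a6.
In check: no.
Legal moves: Kb7, Ka7, Kb5, Rxe5, Re4+, Rh3, Rg3+, Rf3, Rd3, Rc3, Rb3, Ra3, Re2, Nf3, Nd3, Ng2, Nc2, fxe5, f5+, d1=Q+, d1=R, d1=B+, d1=N.
Count: 23.

23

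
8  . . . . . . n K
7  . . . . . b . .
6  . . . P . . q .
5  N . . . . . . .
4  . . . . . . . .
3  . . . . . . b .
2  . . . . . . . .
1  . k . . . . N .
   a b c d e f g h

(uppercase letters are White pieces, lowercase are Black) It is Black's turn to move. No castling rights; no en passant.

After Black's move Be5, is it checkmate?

After Be5: white king on h8; in check: yes, from the black bishop on e5.
King squares — g7: attacked by Be5; h7: attacked by Qg6; g8: attacked by Qg6.
White has no legal moves → checkmate.

yes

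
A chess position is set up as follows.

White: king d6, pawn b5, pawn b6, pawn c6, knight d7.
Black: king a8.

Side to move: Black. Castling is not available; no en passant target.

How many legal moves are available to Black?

0

Black to move; king on a8.
In check: no.
Legal moves: none.
Count: 0.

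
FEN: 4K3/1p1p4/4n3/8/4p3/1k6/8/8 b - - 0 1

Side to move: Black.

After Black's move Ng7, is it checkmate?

no

After Ng7: white king on e8; in check: yes, from the black knight on g7.
White has 5 legal replies: Kf8, Kd8, Kf7, Ke7, Kxd7.
In check but a legal move exists → not checkmate.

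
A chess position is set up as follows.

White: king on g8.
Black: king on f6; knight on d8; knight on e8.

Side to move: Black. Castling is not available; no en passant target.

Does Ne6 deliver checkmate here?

After Ne6: white king on g8; in check: no.
White is not in check, so this cannot be checkmate.

no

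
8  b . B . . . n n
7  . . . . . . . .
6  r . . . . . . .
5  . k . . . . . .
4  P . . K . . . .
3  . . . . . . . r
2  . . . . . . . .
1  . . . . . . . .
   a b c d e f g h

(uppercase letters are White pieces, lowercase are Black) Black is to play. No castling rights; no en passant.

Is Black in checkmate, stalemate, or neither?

Black to move; black king on b5.
In check: yes, from the white pawn on a4.
Legal moves for Black: Kc6, Kb6, Ka5, Kb4, Kxa4, Rxa4+.
Black is in check but has 6 legal moves → neither.

neither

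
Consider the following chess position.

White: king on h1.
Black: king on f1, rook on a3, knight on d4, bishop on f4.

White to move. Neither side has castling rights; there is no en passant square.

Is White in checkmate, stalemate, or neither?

White to move; white king on h1.
In check: no.
King squares — g1: attacked by Kf1; g2: attacked by Kf1; h2: attacked by Bf4.
Legal moves for White: none.
Not in check and no legal moves → stalemate.

stalemate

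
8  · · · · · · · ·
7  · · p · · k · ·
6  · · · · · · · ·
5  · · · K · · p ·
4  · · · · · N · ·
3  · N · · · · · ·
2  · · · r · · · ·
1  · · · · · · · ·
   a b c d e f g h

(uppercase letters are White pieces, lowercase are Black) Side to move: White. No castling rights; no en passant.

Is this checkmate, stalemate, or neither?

neither

White to move; white king on d5.
In check: yes, from the black rook on d2.
Legal moves for White: Kc6, Ke5, Kc5, Ke4, Kc4, Nd3, Nd4, Nxd2.
White is in check but has 8 legal moves → neither.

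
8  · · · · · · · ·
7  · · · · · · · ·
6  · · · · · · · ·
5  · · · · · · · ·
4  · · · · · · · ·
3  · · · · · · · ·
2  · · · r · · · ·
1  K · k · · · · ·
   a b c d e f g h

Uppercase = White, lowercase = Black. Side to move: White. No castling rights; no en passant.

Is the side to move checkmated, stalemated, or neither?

stalemate

White to move; white king on a1.
In check: no.
King squares — b1: attacked by Kc1; a2: attacked by Rd2; b2: attacked by Kc1.
Legal moves for White: none.
Not in check and no legal moves → stalemate.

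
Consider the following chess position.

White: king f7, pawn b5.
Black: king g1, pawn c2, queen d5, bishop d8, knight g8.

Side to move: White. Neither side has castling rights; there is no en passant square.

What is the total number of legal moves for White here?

4

White to move; king on f7.
In check: yes, from the black queen on d5.
Legal moves: Kf8, Ke8, Kg7, Kg6.
Count: 4.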